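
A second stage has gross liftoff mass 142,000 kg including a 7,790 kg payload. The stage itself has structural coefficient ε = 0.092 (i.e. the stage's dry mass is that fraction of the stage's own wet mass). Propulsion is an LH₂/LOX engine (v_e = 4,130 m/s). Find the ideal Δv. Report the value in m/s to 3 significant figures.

Stage wet mass = m₀ − payload = 142,000 − 7,790 = 134,210 kg.
Stage dry mass = ε × stage wet mass = 0.092 × 134,210 = 12,347.3 kg.
Burnout mass m_f = stage dry + payload = 12,347.3 + 7,790 = 20,137.3 kg.
Rocket equation: Δv = v_e · ln(142,000/20,137.3) = 4130.0 × ln(7.052) = 4130.0 × 1.9533 ≈ 8067 m/s.

Δv ≈ 8070 m/s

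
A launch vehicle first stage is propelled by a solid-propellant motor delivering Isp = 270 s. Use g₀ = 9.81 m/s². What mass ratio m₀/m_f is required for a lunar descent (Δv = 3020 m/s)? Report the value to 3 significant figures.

v_e = Isp · g₀ = 270 × 9.81 = 2648.7 m/s.
m₀/m_f = exp(Δv / v_e) = exp(3020 / 2648.7) = exp(1.1402) = 3.1273.

mass ratio ≈ 3.13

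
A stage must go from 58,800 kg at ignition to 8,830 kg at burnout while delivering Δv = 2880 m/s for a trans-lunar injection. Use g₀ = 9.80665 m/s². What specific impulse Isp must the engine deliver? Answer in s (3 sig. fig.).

Isp ≈ 155 s

ln(m₀/m_f) = ln(58800/8830) = ln(6.659) = 1.8960.
By the Tsiolkovsky rocket equation, v_e = Δv / ln(m₀/m_f) = 2880 / 1.8960 = 1519.0 m/s.
Isp = v_e / g₀ = 1519.0 / 9.80665 = 154.9 s.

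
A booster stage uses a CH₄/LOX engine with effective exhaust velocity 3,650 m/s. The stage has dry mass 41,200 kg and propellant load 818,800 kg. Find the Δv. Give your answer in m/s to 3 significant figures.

m₀ = m_dry + m_prop = 41,200 + 818,800 = 860,000 kg.
From the ideal rocket equation, Δv = v_e · ln(m₀/m_f) = 3650.0 × ln(20.87) = 3650.0 × 3.0385 ≈ 11090.5 m/s.

Δv ≈ 11100 m/s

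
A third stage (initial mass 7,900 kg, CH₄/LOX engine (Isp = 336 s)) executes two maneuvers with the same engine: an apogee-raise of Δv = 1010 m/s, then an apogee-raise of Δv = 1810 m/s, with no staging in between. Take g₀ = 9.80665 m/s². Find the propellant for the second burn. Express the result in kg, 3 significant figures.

v_e = Isp · g₀ = 336 × 9.80665 = 3295.0 m/s.
After the first burn: m = 7900 × exp(−1010/3295.0) = 7900 × 0.73600 = 5,814.4 kg.
After the second burn: m = 5,814.4 × exp(−1810/3295.0) = 5,814.4 × 0.57735 = 3,356.94 kg.
Second-burn propellant = 5,814.4 − 3,356.94 = 2,457.46 kg.

propellant for the second burn ≈ 2460 kg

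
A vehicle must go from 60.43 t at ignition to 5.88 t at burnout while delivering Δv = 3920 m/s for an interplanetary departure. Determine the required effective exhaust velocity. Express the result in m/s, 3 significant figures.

v_e ≈ 1680 m/s

ln(m₀/m_f) = ln(60430/5880) = ln(10.28) = 2.3299.
Using Δv = v_e ln(m₀/m_f): v_e = Δv / ln(m₀/m_f) = 3920 / 2.3299 = 1682.5 m/s.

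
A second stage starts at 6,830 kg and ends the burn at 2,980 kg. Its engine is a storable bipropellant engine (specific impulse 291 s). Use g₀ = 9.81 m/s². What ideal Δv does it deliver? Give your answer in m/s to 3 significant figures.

v_e = Isp · g₀ = 291 × 9.81 = 2854.7 m/s.
Δv = v_e · ln(m₀/m_f) = 2854.7 × ln(2.292) = 2854.7 × 0.8294 ≈ 2367.7 m/s.

Δv ≈ 2370 m/s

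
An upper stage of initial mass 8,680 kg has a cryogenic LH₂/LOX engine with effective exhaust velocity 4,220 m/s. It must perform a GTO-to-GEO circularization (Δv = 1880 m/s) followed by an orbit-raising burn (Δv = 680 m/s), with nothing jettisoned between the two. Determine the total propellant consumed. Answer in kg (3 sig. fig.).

After the first burn: m = 8680 × exp(−1880/4220.0) = 8680 × 0.64051 = 5,559.63 kg.
After the second burn: m = 5,559.63 × exp(−680/4220.0) = 5,559.63 × 0.85118 = 4,732.25 kg.
Total propellant = m₀ − m_final = 8680 − 4,732.25 = 3,947.75 kg.

total propellant consumed ≈ 3950 kg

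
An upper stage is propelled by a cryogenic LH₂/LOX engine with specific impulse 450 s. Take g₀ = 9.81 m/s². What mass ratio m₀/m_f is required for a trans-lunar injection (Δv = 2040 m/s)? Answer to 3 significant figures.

v_e = Isp · g₀ = 450 × 9.81 = 4414.5 m/s.
m₀/m_f = exp(Δv / v_e) = exp(2040 / 4414.5) = exp(0.4621) = 1.5874.

mass ratio ≈ 1.59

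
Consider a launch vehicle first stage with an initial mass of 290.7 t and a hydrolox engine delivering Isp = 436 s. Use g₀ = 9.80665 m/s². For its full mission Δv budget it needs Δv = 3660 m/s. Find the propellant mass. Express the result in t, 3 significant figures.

v_e = Isp · g₀ = 436 × 9.80665 = 4275.7 m/s.
By the Tsiolkovsky rocket equation, m₀/m_f = exp(Δv / v_e) = exp(3660 / 4275.7) = exp(0.8560) = 2.3537.
m_f = 290.7 / 2.3537 = 123.508 t, so propellant = m₀ − m_f = 290.7 − 123.508 = 167.192 t.

propellant mass ≈ 167 t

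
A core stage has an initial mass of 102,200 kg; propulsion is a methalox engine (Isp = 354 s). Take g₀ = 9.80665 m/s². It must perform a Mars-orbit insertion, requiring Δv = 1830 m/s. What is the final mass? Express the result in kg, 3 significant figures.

final mass ≈ 60300 kg

v_e = Isp · g₀ = 354 × 9.80665 = 3471.6 m/s.
By the Tsiolkovsky rocket equation, m₀/m_f = exp(Δv / v_e) = exp(1830 / 3471.6) = exp(0.5271) = 1.6941.
m_f = m₀ / 1.6941 = 102,200 / 1.6941 = 60,327 kg.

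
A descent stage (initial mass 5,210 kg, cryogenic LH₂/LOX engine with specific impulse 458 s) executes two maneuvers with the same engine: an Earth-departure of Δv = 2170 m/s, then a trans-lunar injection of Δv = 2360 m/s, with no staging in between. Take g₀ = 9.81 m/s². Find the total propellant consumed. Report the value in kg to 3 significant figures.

total propellant consumed ≈ 3310 kg

v_e = Isp · g₀ = 458 × 9.81 = 4493.0 m/s.
After the first burn: m = 5210 × exp(−2170/4493.0) = 5210 × 0.61694 = 3,214.26 kg.
After the second burn: m = 3,214.26 × exp(−2360/4493.0) = 3,214.26 × 0.59140 = 1,900.91 kg.
Total propellant = m₀ − m_final = 5210 − 1,900.91 = 3,309.09 kg.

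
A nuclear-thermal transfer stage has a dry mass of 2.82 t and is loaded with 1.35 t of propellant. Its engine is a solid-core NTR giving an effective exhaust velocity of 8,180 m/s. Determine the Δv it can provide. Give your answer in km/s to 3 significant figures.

Δv ≈ 3.20 km/s

m₀ = m_dry + m_prop = 2.82 + 1.35 = 4.17 t.
Δv = v_e · ln(m₀/m_f) = 8180.0 × ln(1.479) = 8180.0 × 0.3912 ≈ 3199.8 m/s.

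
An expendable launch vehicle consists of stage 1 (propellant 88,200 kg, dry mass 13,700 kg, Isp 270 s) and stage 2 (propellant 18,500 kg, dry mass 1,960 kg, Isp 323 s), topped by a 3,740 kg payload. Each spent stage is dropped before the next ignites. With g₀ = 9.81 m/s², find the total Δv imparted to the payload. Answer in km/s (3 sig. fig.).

Δv ≈ 7.77 km/s

Ignition mass of stage 1 = 88,200+13,700 + 18,500+1,960 + 3,740 = 126,100 kg.
Stage 1: m₀ = 126,100 kg, m_f = 126,100 − 88,200 = 37,900 kg; Δv = 270×9.81×ln(3.327) = 2648.7×1.2021 ≈ 3184 m/s.
Stage 2: m₀ = 24,200 kg, m_f = 24,200 − 18,500 = 5,700 kg; Δv = 323×9.81×ln(4.246) = 3168.6×1.4459 ≈ 4581 m/s.
Total Δv = 3184 + 4581 = 7765 m/s.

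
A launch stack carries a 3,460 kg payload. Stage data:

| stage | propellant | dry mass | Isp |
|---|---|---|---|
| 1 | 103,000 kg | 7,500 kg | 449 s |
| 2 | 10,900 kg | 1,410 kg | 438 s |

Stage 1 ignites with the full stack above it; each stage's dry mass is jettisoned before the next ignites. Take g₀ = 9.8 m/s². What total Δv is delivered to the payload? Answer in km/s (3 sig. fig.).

Ignition mass of stage 1 = 103,000+7,500 + 10,900+1,410 + 3,460 = 126,270 kg.
Stage 1: m₀ = 126,270 kg, m_f = 126,270 − 103,000 = 23,270 kg; Δv = 449×9.8×ln(5.426) = 4400.2×1.6913 ≈ 7442 m/s.
Stage 2: m₀ = 15,770 kg, m_f = 15,770 − 10,900 = 4,870 kg; Δv = 438×9.8×ln(3.238) = 4292.4×1.1750 ≈ 5044 m/s.
Total Δv = 7442 + 5044 = 12486 m/s.

Δv ≈ 12.5 km/s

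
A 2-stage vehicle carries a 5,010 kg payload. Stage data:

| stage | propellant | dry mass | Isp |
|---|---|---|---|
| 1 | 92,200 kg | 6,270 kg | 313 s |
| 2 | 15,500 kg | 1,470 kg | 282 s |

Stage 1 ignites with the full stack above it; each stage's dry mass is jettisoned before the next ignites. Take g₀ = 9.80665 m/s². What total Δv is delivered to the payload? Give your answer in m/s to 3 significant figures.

Ignition mass of stage 1 = 92,200+6,270 + 15,500+1,470 + 5,010 = 120,450 kg.
Stage 1: m₀ = 120,450 kg, m_f = 120,450 − 92,200 = 28,250 kg; Δv = 313×9.80665×ln(4.264) = 3069.5×1.4501 ≈ 4451 m/s.
Stage 2: m₀ = 21,980 kg, m_f = 21,980 − 15,500 = 6,480 kg; Δv = 282×9.80665×ln(3.392) = 2765.5×1.2214 ≈ 3378 m/s.
Total Δv = 4451 + 3378 = 7829 m/s.

Δv ≈ 7830 m/s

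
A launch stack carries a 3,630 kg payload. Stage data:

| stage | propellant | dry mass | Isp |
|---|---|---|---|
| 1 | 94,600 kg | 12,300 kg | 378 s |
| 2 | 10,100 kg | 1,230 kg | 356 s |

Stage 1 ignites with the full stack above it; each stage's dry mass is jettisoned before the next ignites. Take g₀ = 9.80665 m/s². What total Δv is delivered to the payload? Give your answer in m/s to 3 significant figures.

Ignition mass of stage 1 = 94,600+12,300 + 10,100+1,230 + 3,630 = 121,860 kg.
Stage 1: m₀ = 121,860 kg, m_f = 121,860 − 94,600 = 27,260 kg; Δv = 378×9.80665×ln(4.47) = 3706.9×1.4975 ≈ 5551 m/s.
Stage 2: m₀ = 14,960 kg, m_f = 14,960 − 10,100 = 4,860 kg; Δv = 356×9.80665×ln(3.078) = 3491.2×1.1243 ≈ 3925 m/s.
Total Δv = 5551 + 3925 = 9476 m/s.

Δv ≈ 9480 m/s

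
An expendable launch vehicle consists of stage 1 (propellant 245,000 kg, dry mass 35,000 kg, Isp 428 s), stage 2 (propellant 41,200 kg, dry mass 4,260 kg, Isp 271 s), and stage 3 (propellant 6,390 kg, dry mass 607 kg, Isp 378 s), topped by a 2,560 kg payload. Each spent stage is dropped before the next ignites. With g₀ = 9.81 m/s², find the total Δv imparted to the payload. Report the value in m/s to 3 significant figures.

Ignition mass of stage 1 = 245,000+35,000 + 41,200+4,260 + 6,390+607 + 2,560 = 335,017 kg.
Stage 1: m₀ = 335,017 kg, m_f = 335,017 − 245,000 = 90,017 kg; Δv = 428×9.81×ln(3.722) = 4198.7×1.3142 ≈ 5518 m/s.
Stage 2: m₀ = 55,017 kg, m_f = 55,017 − 41,200 = 13,817 kg; Δv = 271×9.81×ln(3.982) = 2658.5×1.3817 ≈ 3673 m/s.
Stage 3: m₀ = 9,557 kg, m_f = 9,557 − 6,390 = 3,167 kg; Δv = 378×9.81×ln(3.018) = 3708.2×1.1045 ≈ 4096 m/s.
Total Δv = 5518 + 3673 + 4096 = 13287 m/s.

Δv ≈ 13300 m/s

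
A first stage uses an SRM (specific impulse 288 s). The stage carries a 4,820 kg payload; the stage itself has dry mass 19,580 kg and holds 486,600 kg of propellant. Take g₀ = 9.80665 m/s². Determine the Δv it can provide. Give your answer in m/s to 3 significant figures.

Δv ≈ 8590 m/s

v_e = Isp · g₀ = 288 × 9.80665 = 2824.3 m/s.
m₀ = payload + dry + propellant = 4,820 + 19,580 + 486,600 = 511,000 kg.
m_f = payload + dry = 4,820 + 19,580 = 24,400 kg.
Δv = v_e · ln(m₀/m_f) = 2824.3 × ln(20.94) = 2824.3 × 3.0418 ≈ 8591.0 m/s.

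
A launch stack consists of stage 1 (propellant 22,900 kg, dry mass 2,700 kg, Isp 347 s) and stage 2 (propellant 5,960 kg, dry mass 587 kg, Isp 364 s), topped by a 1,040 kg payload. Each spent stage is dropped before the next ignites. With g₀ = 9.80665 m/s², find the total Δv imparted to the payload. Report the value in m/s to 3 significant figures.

Ignition mass of stage 1 = 22,900+2,700 + 5,960+587 + 1,040 = 33,187 kg.
Stage 1: m₀ = 33,187 kg, m_f = 33,187 − 22,900 = 10,287 kg; Δv = 347×9.80665×ln(3.226) = 3402.9×1.1713 ≈ 3986 m/s.
Stage 2: m₀ = 7,587 kg, m_f = 7,587 − 5,960 = 1,627 kg; Δv = 364×9.80665×ln(4.663) = 3569.6×1.5397 ≈ 5496 m/s.
Total Δv = 3986 + 5496 = 9482 m/s.

Δv ≈ 9480 m/s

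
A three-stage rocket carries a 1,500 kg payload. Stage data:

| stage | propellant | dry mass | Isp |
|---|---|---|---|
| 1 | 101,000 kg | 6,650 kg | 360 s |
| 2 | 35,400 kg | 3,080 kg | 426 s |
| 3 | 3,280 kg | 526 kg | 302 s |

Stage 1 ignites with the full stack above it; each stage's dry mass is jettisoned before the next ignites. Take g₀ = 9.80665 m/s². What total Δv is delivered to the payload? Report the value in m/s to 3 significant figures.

Δv ≈ 13600 m/s

Ignition mass of stage 1 = 101,000+6,650 + 35,400+3,080 + 3,280+526 + 1,500 = 151,436 kg.
Stage 1: m₀ = 151,436 kg, m_f = 151,436 − 101,000 = 50,436 kg; Δv = 360×9.80665×ln(3.003) = 3530.4×1.0995 ≈ 3882 m/s.
Stage 2: m₀ = 43,786 kg, m_f = 43,786 − 35,400 = 8,386 kg; Δv = 426×9.80665×ln(5.221) = 4177.6×1.6528 ≈ 6905 m/s.
Stage 3: m₀ = 5,306 kg, m_f = 5,306 − 3,280 = 2,026 kg; Δv = 302×9.80665×ln(2.619) = 2961.6×0.9628 ≈ 2851 m/s.
Total Δv = 3882 + 6905 + 2851 = 13638 m/s.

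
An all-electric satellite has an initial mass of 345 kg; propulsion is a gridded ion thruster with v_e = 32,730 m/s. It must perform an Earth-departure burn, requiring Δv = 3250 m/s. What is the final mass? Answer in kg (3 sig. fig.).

final mass ≈ 312 kg

Using Δv = v_e ln(m₀/m_f): m₀/m_f = exp(Δv / v_e) = exp(3250 / 32730.0) = exp(0.0993) = 1.1044.
m_f = m₀ / 1.1044 = 345 / 1.1044 = 312.387 kg.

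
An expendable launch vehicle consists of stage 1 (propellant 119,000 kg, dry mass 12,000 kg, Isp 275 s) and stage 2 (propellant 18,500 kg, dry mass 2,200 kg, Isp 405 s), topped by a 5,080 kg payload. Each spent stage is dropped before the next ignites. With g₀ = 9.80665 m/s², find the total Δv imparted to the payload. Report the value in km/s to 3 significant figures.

Δv ≈ 8.86 km/s

Ignition mass of stage 1 = 119,000+12,000 + 18,500+2,200 + 5,080 = 156,780 kg.
Stage 1: m₀ = 156,780 kg, m_f = 156,780 − 119,000 = 37,780 kg; Δv = 275×9.80665×ln(4.15) = 2696.8×1.4231 ≈ 3838 m/s.
Stage 2: m₀ = 25,780 kg, m_f = 25,780 − 18,500 = 7,280 kg; Δv = 405×9.80665×ln(3.541) = 3971.7×1.2645 ≈ 5022 m/s.
Total Δv = 3838 + 5022 = 8860 m/s.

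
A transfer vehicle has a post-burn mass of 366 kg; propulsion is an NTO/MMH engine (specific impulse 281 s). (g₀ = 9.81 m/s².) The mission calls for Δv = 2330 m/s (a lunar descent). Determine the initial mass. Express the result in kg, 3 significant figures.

initial mass ≈ 852 kg

v_e = Isp · g₀ = 281 × 9.81 = 2756.6 m/s.
m₀/m_f = exp(Δv / v_e) = exp(2330 / 2756.6) = exp(0.8452) = 2.3285.
m₀ = m_f × 2.3285 = 366 × 2.3285 = 852.231 kg.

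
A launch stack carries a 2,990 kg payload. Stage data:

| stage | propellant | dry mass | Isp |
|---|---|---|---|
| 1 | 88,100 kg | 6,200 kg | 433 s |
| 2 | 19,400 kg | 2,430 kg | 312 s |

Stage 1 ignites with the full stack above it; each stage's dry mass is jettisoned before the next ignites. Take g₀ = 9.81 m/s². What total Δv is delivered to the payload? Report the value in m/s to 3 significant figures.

Ignition mass of stage 1 = 88,100+6,200 + 19,400+2,430 + 2,990 = 119,120 kg.
Stage 1: m₀ = 119,120 kg, m_f = 119,120 − 88,100 = 31,020 kg; Δv = 433×9.81×ln(3.84) = 4247.7×1.3455 ≈ 5715 m/s.
Stage 2: m₀ = 24,820 kg, m_f = 24,820 − 19,400 = 5,420 kg; Δv = 312×9.81×ln(4.579) = 3060.7×1.5216 ≈ 4657 m/s.
Total Δv = 5715 + 4657 = 10372 m/s.

Δv ≈ 10400 m/s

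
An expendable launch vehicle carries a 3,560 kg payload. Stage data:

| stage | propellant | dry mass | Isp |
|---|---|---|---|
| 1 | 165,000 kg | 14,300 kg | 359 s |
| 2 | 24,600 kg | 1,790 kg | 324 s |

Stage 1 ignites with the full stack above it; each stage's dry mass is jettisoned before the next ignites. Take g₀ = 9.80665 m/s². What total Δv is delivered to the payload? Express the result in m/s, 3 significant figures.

Ignition mass of stage 1 = 165,000+14,300 + 24,600+1,790 + 3,560 = 209,250 kg.
Stage 1: m₀ = 209,250 kg, m_f = 209,250 − 165,000 = 44,250 kg; Δv = 359×9.80665×ln(4.729) = 3520.6×1.5537 ≈ 5470 m/s.
Stage 2: m₀ = 29,950 kg, m_f = 29,950 − 24,600 = 5,350 kg; Δv = 324×9.80665×ln(5.598) = 3177.4×1.7224 ≈ 5473 m/s.
Total Δv = 5470 + 5473 = 10943 m/s.

Δv ≈ 10900 m/s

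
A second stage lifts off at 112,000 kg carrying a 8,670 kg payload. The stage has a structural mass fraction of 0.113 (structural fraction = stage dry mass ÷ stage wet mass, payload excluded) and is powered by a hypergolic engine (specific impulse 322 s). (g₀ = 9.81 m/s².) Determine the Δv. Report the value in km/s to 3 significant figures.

Stage wet mass = m₀ − payload = 112,000 − 8,670 = 103,330 kg.
Stage dry mass = ε × stage wet mass = 0.113 × 103,330 = 11,676.3 kg.
Burnout mass m_f = stage dry + payload = 11,676.3 + 8,670 = 20,346.3 kg.
v_e = Isp · g₀ = 322 × 9.81 = 3158.8 m/s.
Rocket equation: Δv = v_e · ln(112,000/20,346.3) = 3158.8 × ln(5.505) = 3158.8 × 1.7056 ≈ 5388 m/s.

Δv ≈ 5.39 km/s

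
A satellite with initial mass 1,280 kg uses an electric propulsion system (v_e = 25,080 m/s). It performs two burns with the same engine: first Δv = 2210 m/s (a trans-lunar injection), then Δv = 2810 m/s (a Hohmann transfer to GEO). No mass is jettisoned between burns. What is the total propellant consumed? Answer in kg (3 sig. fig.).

After the first burn: m = 1280 × exp(−2210/25080.0) = 1280 × 0.91565 = 1,172.03 kg.
After the second burn: m = 1,172.03 × exp(−2810/25080.0) = 1,172.03 × 0.89401 = 1,047.81 kg.
Total propellant = m₀ − m_final = 1280 − 1,047.81 = 232.19 kg.

total propellant consumed ≈ 232 kg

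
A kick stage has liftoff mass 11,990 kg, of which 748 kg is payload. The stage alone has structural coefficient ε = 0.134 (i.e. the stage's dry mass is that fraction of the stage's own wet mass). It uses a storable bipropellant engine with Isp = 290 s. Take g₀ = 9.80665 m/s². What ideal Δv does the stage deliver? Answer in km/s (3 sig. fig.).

Stage wet mass = m₀ − payload = 11,990 − 748 = 11,242 kg.
Stage dry mass = ε × stage wet mass = 0.134 × 11,242 = 1,506.43 kg.
Burnout mass m_f = stage dry + payload = 1,506.43 + 748 = 2,254.43 kg.
v_e = Isp · g₀ = 290 × 9.80665 = 2843.9 m/s.
Δv = v_e · ln(11,990/2,254.43) = 2843.9 × ln(5.318) = 2843.9 × 1.6712 ≈ 4753 m/s.

Δv ≈ 4.75 km/s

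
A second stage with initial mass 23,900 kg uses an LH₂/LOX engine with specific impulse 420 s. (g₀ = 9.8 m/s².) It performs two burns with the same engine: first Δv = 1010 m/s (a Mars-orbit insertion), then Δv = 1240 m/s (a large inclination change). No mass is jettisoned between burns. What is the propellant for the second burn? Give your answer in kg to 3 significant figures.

v_e = Isp · g₀ = 420 × 9.8 = 4116.0 m/s.
After the first burn: m = 23900 × exp(−1010/4116.0) = 23900 × 0.78240 = 18,699.4 kg.
After the second burn: m = 18,699.4 × exp(−1240/4116.0) = 18,699.4 × 0.73988 = 13,835.3 kg.
Second-burn propellant = 18,699.4 − 13,835.3 = 4,864.1 kg.

propellant for the second burn ≈ 4860 kg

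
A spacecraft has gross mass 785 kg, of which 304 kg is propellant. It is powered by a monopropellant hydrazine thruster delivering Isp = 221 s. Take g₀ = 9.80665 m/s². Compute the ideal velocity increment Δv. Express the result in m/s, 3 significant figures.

v_e = Isp · g₀ = 221 × 9.80665 = 2167.3 m/s.
m_f = m₀ − m_prop = 785 − 304 = 481 kg.
From the ideal rocket equation, Δv = v_e · ln(m₀/m_f) = 2167.3 × ln(1.632) = 2167.3 × 0.4898 ≈ 1061.6 m/s.

Δv ≈ 1060 m/s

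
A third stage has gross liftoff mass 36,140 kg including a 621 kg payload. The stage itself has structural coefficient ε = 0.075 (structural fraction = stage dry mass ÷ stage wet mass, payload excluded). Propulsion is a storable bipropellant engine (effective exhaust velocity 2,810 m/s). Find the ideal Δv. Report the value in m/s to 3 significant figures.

Stage wet mass = m₀ − payload = 36,140 − 621 = 35,519 kg.
Stage dry mass = ε × stage wet mass = 0.075 × 35,519 = 2,663.93 kg.
Burnout mass m_f = stage dry + payload = 2,663.93 + 621 = 3,284.93 kg.
From the ideal rocket equation, Δv = v_e · ln(36,140/3,284.93) = 2810.0 × ln(11) = 2810.0 × 2.3981 ≈ 6739 m/s.

Δv ≈ 6740 m/s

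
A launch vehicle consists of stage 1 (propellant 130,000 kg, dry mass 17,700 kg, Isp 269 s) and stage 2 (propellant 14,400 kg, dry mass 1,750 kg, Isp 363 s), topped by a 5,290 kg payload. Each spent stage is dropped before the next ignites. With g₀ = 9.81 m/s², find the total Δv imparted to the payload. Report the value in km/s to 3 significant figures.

Δv ≈ 7.83 km/s

Ignition mass of stage 1 = 130,000+17,700 + 14,400+1,750 + 5,290 = 169,140 kg.
Stage 1: m₀ = 169,140 kg, m_f = 169,140 − 130,000 = 39,140 kg; Δv = 269×9.81×ln(4.321) = 2638.9×1.4636 ≈ 3862 m/s.
Stage 2: m₀ = 21,440 kg, m_f = 21,440 − 14,400 = 7,040 kg; Δv = 363×9.81×ln(3.045) = 3561.0×1.1137 ≈ 3966 m/s.
Total Δv = 3862 + 3966 = 7828 m/s.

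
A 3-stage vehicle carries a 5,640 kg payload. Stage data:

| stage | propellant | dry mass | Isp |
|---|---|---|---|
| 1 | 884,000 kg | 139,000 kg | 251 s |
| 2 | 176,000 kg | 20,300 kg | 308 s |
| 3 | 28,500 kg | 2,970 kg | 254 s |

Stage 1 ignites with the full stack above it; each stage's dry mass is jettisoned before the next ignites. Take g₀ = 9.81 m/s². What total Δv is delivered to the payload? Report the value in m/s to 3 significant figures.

Ignition mass of stage 1 = 884,000+139,000 + 176,000+20,300 + 28,500+2,970 + 5,640 = 1,256,410 kg.
Stage 1: m₀ = 1,256,410 kg, m_f = 1,256,410 − 884,000 = 372,410 kg; Δv = 251×9.81×ln(3.374) = 2462.3×1.2160 ≈ 2994 m/s.
Stage 2: m₀ = 233,410 kg, m_f = 233,410 − 176,000 = 57,410 kg; Δv = 308×9.81×ln(4.066) = 3021.5×1.4026 ≈ 4238 m/s.
Stage 3: m₀ = 37,110 kg, m_f = 37,110 − 28,500 = 8,610 kg; Δv = 254×9.81×ln(4.31) = 2491.7×1.4610 ≈ 3640 m/s.
Total Δv = 2994 + 4238 + 3640 = 10872 m/s.

Δv ≈ 10900 m/s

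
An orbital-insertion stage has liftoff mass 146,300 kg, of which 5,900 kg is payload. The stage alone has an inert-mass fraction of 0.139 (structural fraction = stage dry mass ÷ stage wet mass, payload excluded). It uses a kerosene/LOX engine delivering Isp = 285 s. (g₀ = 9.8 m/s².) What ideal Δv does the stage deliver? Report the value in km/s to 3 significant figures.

Stage wet mass = m₀ − payload = 146,300 − 5,900 = 140,400 kg.
Stage dry mass = ε × stage wet mass = 0.139 × 140,400 = 19,515.6 kg.
Burnout mass m_f = stage dry + payload = 19,515.6 + 5,900 = 25,415.6 kg.
v_e = Isp · g₀ = 285 × 9.8 = 2793.0 m/s.
Δv = v_e · ln(146,300/25,415.6) = 2793.0 × ln(5.756) = 2793.0 × 1.7503 ≈ 4889 m/s.

Δv ≈ 4.89 km/s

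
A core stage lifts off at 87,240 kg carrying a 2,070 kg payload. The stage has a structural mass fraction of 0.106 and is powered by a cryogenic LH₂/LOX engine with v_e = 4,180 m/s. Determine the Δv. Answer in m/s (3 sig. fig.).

Stage wet mass = m₀ − payload = 87,240 − 2,070 = 85,170 kg.
Stage dry mass = ε × stage wet mass = 0.106 × 85,170 = 9,028.02 kg.
Burnout mass m_f = stage dry + payload = 9,028.02 + 2,070 = 11,098.02 kg.
Δv = v_e · ln(87,240/11,098.02) = 4180.0 × ln(7.861) = 4180.0 × 2.0619 ≈ 8619 m/s.

Δv ≈ 8620 m/s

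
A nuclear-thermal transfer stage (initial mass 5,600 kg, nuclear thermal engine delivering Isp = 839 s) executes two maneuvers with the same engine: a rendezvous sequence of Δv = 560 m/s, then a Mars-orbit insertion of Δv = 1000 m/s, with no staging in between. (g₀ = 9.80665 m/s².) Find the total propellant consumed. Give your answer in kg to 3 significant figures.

v_e = Isp · g₀ = 839 × 9.80665 = 8227.8 m/s.
After the first burn: m = 5600 × exp(−560/8227.8) = 5600 × 0.93420 = 5,231.52 kg.
After the second burn: m = 5,231.52 × exp(−1000/8227.8) = 5,231.52 × 0.88556 = 4,632.82 kg.
Total propellant = m₀ − m_final = 5600 − 4,632.82 = 967.18 kg.

total propellant consumed ≈ 967 kg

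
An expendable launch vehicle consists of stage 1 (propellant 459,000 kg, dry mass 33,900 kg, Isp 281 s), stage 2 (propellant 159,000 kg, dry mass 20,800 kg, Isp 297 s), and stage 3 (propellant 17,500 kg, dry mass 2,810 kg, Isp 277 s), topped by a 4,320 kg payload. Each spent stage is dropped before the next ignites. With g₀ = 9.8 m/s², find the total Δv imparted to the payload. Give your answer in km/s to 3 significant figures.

Δv ≈ 10.7 km/s

Ignition mass of stage 1 = 459,000+33,900 + 159,000+20,800 + 17,500+2,810 + 4,320 = 697,330 kg.
Stage 1: m₀ = 697,330 kg, m_f = 697,330 − 459,000 = 238,330 kg; Δv = 281×9.8×ln(2.926) = 2753.8×1.0736 ≈ 2956 m/s.
Stage 2: m₀ = 204,430 kg, m_f = 204,430 − 159,000 = 45,430 kg; Δv = 297×9.8×ln(4.5) = 2910.6×1.5041 ≈ 4378 m/s.
Stage 3: m₀ = 24,630 kg, m_f = 24,630 − 17,500 = 7,130 kg; Δv = 277×9.8×ln(3.454) = 2714.6×1.2397 ≈ 3365 m/s.
Total Δv = 2956 + 4378 + 3365 = 10699 m/s.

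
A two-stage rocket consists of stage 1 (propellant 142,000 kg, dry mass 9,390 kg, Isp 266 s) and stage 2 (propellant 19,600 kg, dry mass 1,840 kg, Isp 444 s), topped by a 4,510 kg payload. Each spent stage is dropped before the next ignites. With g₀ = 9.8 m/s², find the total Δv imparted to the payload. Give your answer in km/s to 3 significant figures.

Ignition mass of stage 1 = 142,000+9,390 + 19,600+1,840 + 4,510 = 177,340 kg.
Stage 1: m₀ = 177,340 kg, m_f = 177,340 − 142,000 = 35,340 kg; Δv = 266×9.8×ln(5.018) = 2606.8×1.6131 ≈ 4205 m/s.
Stage 2: m₀ = 25,950 kg, m_f = 25,950 − 19,600 = 6,350 kg; Δv = 444×9.8×ln(4.087) = 4351.2×1.4077 ≈ 6125 m/s.
Total Δv = 4205 + 6125 = 10330 m/s.

Δv ≈ 10.3 km/s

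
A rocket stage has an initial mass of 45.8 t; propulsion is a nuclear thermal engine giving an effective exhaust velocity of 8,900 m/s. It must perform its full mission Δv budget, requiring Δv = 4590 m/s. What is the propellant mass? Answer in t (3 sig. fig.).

m₀/m_f = exp(Δv / v_e) = exp(4590 / 8900.0) = exp(0.5157) = 1.6749.
m_f = 45.8 / 1.6749 = 27.3449 t, so propellant = m₀ − m_f = 45.8 − 27.3449 = 18.4551 t.

propellant mass ≈ 18.5 t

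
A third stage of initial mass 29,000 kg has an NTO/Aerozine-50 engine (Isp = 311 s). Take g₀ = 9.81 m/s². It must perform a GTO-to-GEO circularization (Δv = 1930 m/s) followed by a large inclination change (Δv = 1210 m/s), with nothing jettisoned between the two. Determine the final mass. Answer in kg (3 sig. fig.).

v_e = Isp · g₀ = 311 × 9.81 = 3050.9 m/s.
After the first burn: m = 29000 × exp(−1930/3050.9) = 29000 × 0.53121 = 15,405.1 kg.
After the second burn: m = 15,405.1 × exp(−1210/3050.9) = 15,405.1 × 0.67260 = 10,361.5 kg.

final mass ≈ 10400 kg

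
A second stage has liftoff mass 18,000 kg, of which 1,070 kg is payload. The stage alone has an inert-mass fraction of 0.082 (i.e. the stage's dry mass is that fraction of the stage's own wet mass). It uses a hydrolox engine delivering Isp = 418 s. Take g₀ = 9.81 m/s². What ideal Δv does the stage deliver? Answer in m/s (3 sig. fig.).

Stage wet mass = m₀ − payload = 18,000 − 1,070 = 16,930 kg.
Stage dry mass = ε × stage wet mass = 0.082 × 16,930 = 1,388.26 kg.
Burnout mass m_f = stage dry + payload = 1,388.26 + 1,070 = 2,458.26 kg.
v_e = Isp · g₀ = 418 × 9.81 = 4100.6 m/s.
Δv = v_e · ln(18,000/2,458.26) = 4100.6 × ln(7.322) = 4100.6 × 1.9909 ≈ 8164 m/s.

Δv ≈ 8160 m/s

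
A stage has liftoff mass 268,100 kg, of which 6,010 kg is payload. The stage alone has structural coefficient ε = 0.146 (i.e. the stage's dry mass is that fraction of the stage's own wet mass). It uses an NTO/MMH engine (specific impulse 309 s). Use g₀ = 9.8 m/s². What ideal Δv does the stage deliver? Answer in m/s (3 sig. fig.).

Δv ≈ 5450 m/s

Stage wet mass = m₀ − payload = 268,100 − 6,010 = 262,090 kg.
Stage dry mass = ε × stage wet mass = 0.146 × 262,090 = 38,265.1 kg.
Burnout mass m_f = stage dry + payload = 38,265.1 + 6,010 = 44,275.1 kg.
v_e = Isp · g₀ = 309 × 9.8 = 3028.2 m/s.
Using Δv = v_e ln(m₀/m_f): Δv = v_e · ln(268,100/44,275.1) = 3028.2 × ln(6.055) = 3028.2 × 1.8009 ≈ 5454 m/s.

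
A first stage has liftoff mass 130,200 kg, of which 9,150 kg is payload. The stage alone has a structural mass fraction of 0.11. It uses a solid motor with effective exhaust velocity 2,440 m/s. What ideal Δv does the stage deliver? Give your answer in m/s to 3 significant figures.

Stage wet mass = m₀ − payload = 130,200 − 9,150 = 121,050 kg.
Stage dry mass = ε × stage wet mass = 0.11 × 121,050 = 13,315.5 kg.
Burnout mass m_f = stage dry + payload = 13,315.5 + 9,150 = 22,465.5 kg.
By the Tsiolkovsky rocket equation, Δv = v_e · ln(130,200/22,465.5) = 2440.0 × ln(5.796) = 2440.0 × 1.7571 ≈ 4287 m/s.

Δv ≈ 4290 m/s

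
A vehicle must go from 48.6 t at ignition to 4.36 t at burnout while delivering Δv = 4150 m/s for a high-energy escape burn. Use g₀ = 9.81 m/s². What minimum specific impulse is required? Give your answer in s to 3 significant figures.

ln(m₀/m_f) = ln(48600/4360) = ln(11.15) = 2.4112.
From the ideal rocket equation, v_e = Δv / ln(m₀/m_f) = 4150 / 2.4112 = 1721.2 m/s.
Isp = v_e / g₀ = 1721.2 / 9.81 = 175.5 s.

Isp ≈ 175 s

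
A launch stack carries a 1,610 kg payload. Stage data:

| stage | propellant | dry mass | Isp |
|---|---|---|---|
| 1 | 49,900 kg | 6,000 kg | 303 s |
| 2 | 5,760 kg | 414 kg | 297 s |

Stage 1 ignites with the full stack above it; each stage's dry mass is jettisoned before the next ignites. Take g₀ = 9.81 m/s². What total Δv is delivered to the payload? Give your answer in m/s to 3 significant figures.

Δv ≈ 8470 m/s

Ignition mass of stage 1 = 49,900+6,000 + 5,760+414 + 1,610 = 63,684 kg.
Stage 1: m₀ = 63,684 kg, m_f = 63,684 − 49,900 = 13,784 kg; Δv = 303×9.81×ln(4.62) = 2972.4×1.5304 ≈ 4549 m/s.
Stage 2: m₀ = 7,784 kg, m_f = 7,784 − 5,760 = 2,024 kg; Δv = 297×9.81×ln(3.846) = 2913.6×1.3470 ≈ 3925 m/s.
Total Δv = 4549 + 3925 = 8474 m/s.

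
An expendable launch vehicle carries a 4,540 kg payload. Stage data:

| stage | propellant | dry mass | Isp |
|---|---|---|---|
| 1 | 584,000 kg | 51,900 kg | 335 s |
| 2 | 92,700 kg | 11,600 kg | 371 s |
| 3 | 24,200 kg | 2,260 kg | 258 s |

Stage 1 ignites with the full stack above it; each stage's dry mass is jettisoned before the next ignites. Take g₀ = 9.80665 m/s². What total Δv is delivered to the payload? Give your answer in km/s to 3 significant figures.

Δv ≈ 12.7 km/s

Ignition mass of stage 1 = 584,000+51,900 + 92,700+11,600 + 24,200+2,260 + 4,540 = 771,200 kg.
Stage 1: m₀ = 771,200 kg, m_f = 771,200 − 584,000 = 187,200 kg; Δv = 335×9.80665×ln(4.12) = 3285.2×1.4158 ≈ 4651 m/s.
Stage 2: m₀ = 135,300 kg, m_f = 135,300 − 92,700 = 42,600 kg; Δv = 371×9.80665×ln(3.176) = 3638.3×1.1556 ≈ 4205 m/s.
Stage 3: m₀ = 31,000 kg, m_f = 31,000 − 24,200 = 6,800 kg; Δv = 258×9.80665×ln(4.559) = 2530.1×1.5171 ≈ 3838 m/s.
Total Δv = 4651 + 4205 + 3838 = 12694 m/s.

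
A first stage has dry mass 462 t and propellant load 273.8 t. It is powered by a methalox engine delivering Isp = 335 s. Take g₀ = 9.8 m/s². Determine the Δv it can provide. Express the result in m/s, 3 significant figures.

v_e = Isp · g₀ = 335 × 9.8 = 3283.0 m/s.
m₀ = m_dry + m_prop = 462 + 273.8 = 735.8 t.
From the ideal rocket equation, Δv = v_e · ln(m₀/m_f) = 3283.0 × ln(1.593) = 3283.0 × 0.4654 ≈ 1527.9 m/s.

Δv ≈ 1530 m/s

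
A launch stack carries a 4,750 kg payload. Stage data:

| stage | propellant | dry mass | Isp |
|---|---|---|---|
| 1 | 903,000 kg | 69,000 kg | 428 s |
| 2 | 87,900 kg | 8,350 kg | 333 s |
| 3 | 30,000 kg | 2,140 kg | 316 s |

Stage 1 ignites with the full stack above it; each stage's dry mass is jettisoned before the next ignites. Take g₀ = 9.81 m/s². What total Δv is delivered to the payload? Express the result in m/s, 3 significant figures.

Ignition mass of stage 1 = 903,000+69,000 + 87,900+8,350 + 30,000+2,140 + 4,750 = 1,105,140 kg.
Stage 1: m₀ = 1,105,140 kg, m_f = 1,105,140 − 903,000 = 202,140 kg; Δv = 428×9.81×ln(5.467) = 4198.7×1.6988 ≈ 7133 m/s.
Stage 2: m₀ = 133,140 kg, m_f = 133,140 − 87,900 = 45,240 kg; Δv = 333×9.81×ln(2.943) = 3266.7×1.0794 ≈ 3526 m/s.
Stage 3: m₀ = 36,890 kg, m_f = 36,890 − 30,000 = 6,890 kg; Δv = 316×9.81×ln(5.354) = 3100.0×1.6779 ≈ 5201 m/s.
Total Δv = 7133 + 3526 + 5201 = 15860 m/s.

Δv ≈ 15900 m/s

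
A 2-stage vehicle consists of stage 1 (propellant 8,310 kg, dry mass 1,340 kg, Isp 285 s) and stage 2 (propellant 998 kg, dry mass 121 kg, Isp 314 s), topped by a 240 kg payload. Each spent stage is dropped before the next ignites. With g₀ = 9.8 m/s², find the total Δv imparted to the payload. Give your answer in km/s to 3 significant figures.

Δv ≈ 8.01 km/s

Ignition mass of stage 1 = 8,310+1,340 + 998+121 + 240 = 11,009 kg.
Stage 1: m₀ = 11,009 kg, m_f = 11,009 − 8,310 = 2,699 kg; Δv = 285×9.8×ln(4.079) = 2793.0×1.4058 ≈ 3926 m/s.
Stage 2: m₀ = 1,359 kg, m_f = 1,359 − 998 = 361 kg; Δv = 314×9.8×ln(3.765) = 3077.2×1.3256 ≈ 4079 m/s.
Total Δv = 3926 + 4079 = 8005 m/s.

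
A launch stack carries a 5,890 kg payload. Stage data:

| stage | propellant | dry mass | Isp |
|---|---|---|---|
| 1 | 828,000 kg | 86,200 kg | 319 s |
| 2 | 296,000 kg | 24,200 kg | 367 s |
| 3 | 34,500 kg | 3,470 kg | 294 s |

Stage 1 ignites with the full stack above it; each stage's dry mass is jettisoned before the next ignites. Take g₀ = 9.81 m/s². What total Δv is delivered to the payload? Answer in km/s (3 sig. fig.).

Ignition mass of stage 1 = 828,000+86,200 + 296,000+24,200 + 34,500+3,470 + 5,890 = 1,278,260 kg.
Stage 1: m₀ = 1,278,260 kg, m_f = 1,278,260 − 828,000 = 450,260 kg; Δv = 319×9.81×ln(2.839) = 3129.4×1.0434 ≈ 3265 m/s.
Stage 2: m₀ = 364,060 kg, m_f = 364,060 − 296,000 = 68,060 kg; Δv = 367×9.81×ln(5.349) = 3600.3×1.6769 ≈ 6037 m/s.
Stage 3: m₀ = 43,860 kg, m_f = 43,860 − 34,500 = 9,360 kg; Δv = 294×9.81×ln(4.686) = 2884.1×1.5446 ≈ 4455 m/s.
Total Δv = 3265 + 6037 + 4455 = 13757 m/s.

Δv ≈ 13.8 km/s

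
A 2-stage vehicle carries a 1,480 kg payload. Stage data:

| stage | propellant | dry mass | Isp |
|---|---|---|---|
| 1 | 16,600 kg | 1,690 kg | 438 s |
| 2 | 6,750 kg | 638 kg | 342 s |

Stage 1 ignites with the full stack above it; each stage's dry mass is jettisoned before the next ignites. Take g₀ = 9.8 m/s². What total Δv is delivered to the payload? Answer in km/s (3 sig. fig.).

Δv ≈ 8.85 km/s

Ignition mass of stage 1 = 16,600+1,690 + 6,750+638 + 1,480 = 27,158 kg.
Stage 1: m₀ = 27,158 kg, m_f = 27,158 − 16,600 = 10,558 kg; Δv = 438×9.8×ln(2.572) = 4292.4×0.9448 ≈ 4055 m/s.
Stage 2: m₀ = 8,868 kg, m_f = 8,868 − 6,750 = 2,118 kg; Δv = 342×9.8×ln(4.187) = 3351.6×1.4320 ≈ 4799 m/s.
Total Δv = 4055 + 4799 = 8854 m/s.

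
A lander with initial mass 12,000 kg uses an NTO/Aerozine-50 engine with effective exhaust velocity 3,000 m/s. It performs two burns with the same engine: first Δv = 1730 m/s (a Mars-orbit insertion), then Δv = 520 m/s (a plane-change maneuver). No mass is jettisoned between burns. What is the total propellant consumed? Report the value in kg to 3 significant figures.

total propellant consumed ≈ 6330 kg

After the first burn: m = 12000 × exp(−1730/3000.0) = 12000 × 0.56177 = 6,741.24 kg.
After the second burn: m = 6,741.24 × exp(−520/3000.0) = 6,741.24 × 0.84086 = 5,668.44 kg.
Total propellant = m₀ − m_final = 12000 − 5,668.44 = 6,331.56 kg.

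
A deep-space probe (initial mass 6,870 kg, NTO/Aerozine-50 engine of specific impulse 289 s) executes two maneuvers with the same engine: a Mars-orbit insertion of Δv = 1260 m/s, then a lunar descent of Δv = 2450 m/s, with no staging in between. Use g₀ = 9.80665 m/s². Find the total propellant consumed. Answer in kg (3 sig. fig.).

total propellant consumed ≈ 5010 kg

v_e = Isp · g₀ = 289 × 9.80665 = 2834.1 m/s.
After the first burn: m = 6870 × exp(−1260/2834.1) = 6870 × 0.64109 = 4,404.29 kg.
After the second burn: m = 4,404.29 × exp(−2450/2834.1) = 4,404.29 × 0.42128 = 1,855.44 kg.
Total propellant = m₀ − m_final = 6870 − 1,855.44 = 5,014.56 kg.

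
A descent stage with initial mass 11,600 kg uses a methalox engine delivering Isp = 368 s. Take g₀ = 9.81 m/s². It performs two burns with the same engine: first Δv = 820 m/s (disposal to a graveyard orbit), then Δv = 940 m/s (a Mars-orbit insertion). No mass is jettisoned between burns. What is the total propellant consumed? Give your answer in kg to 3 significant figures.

total propellant consumed ≈ 4480 kg

v_e = Isp · g₀ = 368 × 9.81 = 3610.1 m/s.
After the first burn: m = 11600 × exp(−820/3610.1) = 11600 × 0.79681 = 9,243 kg.
After the second burn: m = 9,243 × exp(−940/3610.1) = 9,243 × 0.77076 = 7,124.13 kg.
Total propellant = m₀ − m_final = 11600 − 7,124.13 = 4,475.87 kg.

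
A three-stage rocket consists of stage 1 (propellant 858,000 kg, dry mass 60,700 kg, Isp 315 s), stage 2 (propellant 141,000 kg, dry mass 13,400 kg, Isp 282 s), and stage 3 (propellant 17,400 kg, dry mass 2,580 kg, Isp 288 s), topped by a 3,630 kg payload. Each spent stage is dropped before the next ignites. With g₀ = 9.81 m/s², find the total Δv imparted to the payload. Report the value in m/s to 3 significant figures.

Ignition mass of stage 1 = 858,000+60,700 + 141,000+13,400 + 17,400+2,580 + 3,630 = 1,096,710 kg.
Stage 1: m₀ = 1,096,710 kg, m_f = 1,096,710 − 858,000 = 238,710 kg; Δv = 315×9.81×ln(4.594) = 3090.2×1.5248 ≈ 4712 m/s.
Stage 2: m₀ = 178,010 kg, m_f = 178,010 − 141,000 = 37,010 kg; Δv = 282×9.81×ln(4.81) = 2766.4×1.5707 ≈ 4345 m/s.
Stage 3: m₀ = 23,610 kg, m_f = 23,610 − 17,400 = 6,210 kg; Δv = 288×9.81×ln(3.802) = 2825.3×1.3355 ≈ 3773 m/s.
Total Δv = 4712 + 4345 + 3773 = 12830 m/s.

Δv ≈ 12800 m/s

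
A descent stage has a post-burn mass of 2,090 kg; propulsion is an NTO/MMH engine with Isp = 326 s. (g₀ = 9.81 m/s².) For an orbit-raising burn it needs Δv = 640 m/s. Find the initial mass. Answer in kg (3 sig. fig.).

v_e = Isp · g₀ = 326 × 9.81 = 3198.1 m/s.
From the ideal rocket equation, m₀/m_f = exp(Δv / v_e) = exp(640 / 3198.1) = exp(0.2001) = 1.2216.
m₀ = m_f × 1.2216 = 2,090 × 1.2216 = 2,553.14 kg.

initial mass ≈ 2550 kg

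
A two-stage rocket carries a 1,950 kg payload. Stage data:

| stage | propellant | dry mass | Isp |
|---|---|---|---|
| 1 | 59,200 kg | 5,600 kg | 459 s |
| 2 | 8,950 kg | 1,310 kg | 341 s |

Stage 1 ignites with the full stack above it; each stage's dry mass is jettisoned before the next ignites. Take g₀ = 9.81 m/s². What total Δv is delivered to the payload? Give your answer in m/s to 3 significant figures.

Δv ≈ 11000 m/s

Ignition mass of stage 1 = 59,200+5,600 + 8,950+1,310 + 1,950 = 77,010 kg.
Stage 1: m₀ = 77,010 kg, m_f = 77,010 − 59,200 = 17,810 kg; Δv = 459×9.81×ln(4.324) = 4502.8×1.4642 ≈ 6593 m/s.
Stage 2: m₀ = 12,210 kg, m_f = 12,210 − 8,950 = 3,260 kg; Δv = 341×9.81×ln(3.745) = 3345.2×1.3205 ≈ 4417 m/s.
Total Δv = 6593 + 4417 = 11010 m/s.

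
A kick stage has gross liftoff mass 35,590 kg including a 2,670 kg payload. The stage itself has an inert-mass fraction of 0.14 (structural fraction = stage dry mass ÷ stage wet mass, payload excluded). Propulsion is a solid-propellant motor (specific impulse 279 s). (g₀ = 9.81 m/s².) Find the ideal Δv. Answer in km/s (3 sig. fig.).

Δv ≈ 4.34 km/s

Stage wet mass = m₀ − payload = 35,590 − 2,670 = 32,920 kg.
Stage dry mass = ε × stage wet mass = 0.14 × 32,920 = 4,608.8 kg.
Burnout mass m_f = stage dry + payload = 4,608.8 + 2,670 = 7,278.8 kg.
v_e = Isp · g₀ = 279 × 9.81 = 2737.0 m/s.
Δv = v_e · ln(35,590/7,278.8) = 2737.0 × ln(4.89) = 2737.0 × 1.5871 ≈ 4344 m/s.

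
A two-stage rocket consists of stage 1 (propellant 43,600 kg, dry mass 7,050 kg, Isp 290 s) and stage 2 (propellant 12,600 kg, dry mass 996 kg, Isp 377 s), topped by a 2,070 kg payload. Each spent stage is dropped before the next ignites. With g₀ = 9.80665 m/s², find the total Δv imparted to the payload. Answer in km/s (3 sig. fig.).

Ignition mass of stage 1 = 43,600+7,050 + 12,600+996 + 2,070 = 66,316 kg.
Stage 1: m₀ = 66,316 kg, m_f = 66,316 − 43,600 = 22,716 kg; Δv = 290×9.80665×ln(2.919) = 2843.9×1.0714 ≈ 3047 m/s.
Stage 2: m₀ = 15,666 kg, m_f = 15,666 − 12,600 = 3,066 kg; Δv = 377×9.80665×ln(5.11) = 3697.1×1.6311 ≈ 6030 m/s.
Total Δv = 3047 + 6030 = 9077 m/s.

Δv ≈ 9.08 km/s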